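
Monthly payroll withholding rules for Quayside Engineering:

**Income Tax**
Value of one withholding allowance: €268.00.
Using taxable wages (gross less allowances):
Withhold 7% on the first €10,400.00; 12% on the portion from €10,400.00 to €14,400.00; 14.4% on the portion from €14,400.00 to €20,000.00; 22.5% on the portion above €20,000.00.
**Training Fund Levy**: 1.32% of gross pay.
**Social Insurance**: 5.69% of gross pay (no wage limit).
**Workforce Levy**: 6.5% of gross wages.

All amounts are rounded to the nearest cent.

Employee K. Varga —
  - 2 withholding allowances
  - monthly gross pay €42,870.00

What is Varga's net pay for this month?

Income Tax: taxable = €42,870.00 − 2×€268.00 = €42,334.00
  €2,014.40 + 22.5% × (€42,334.00 − €20,000.00) = €2,014.40 + 22.5% × €22,334.00 = €7,039.55
Training Fund Levy: 1.32% × €42,870.00 = €565.88
Social Insurance: 5.69% × €42,870.00 = €2,439.30
Workforce Levy: 6.5% × €42,870.00 = €2,786.55
Total withheld: €7,039.55 + €565.88 + €2,439.30 + €2,786.55 = €12,831.28
Net pay: €42,870.00 − €12,831.28 = €30,038.72

€30,038.72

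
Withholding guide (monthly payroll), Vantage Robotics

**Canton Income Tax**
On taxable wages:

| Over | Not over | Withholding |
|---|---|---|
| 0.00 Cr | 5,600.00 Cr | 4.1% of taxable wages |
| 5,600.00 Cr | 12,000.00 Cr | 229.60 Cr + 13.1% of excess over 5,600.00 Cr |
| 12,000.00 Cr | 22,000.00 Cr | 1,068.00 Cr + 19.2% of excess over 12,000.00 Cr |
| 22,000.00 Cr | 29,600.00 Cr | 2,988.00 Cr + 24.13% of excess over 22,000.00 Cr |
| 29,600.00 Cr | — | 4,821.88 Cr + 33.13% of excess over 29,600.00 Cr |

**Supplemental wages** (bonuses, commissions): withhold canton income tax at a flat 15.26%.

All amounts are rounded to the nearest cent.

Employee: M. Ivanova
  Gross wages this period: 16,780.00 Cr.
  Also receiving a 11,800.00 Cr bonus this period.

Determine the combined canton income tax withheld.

Canton Income Tax: taxable = 16,780.00 Cr
  1,068.00 Cr + 19.2% × (16,780.00 Cr − 12,000.00 Cr) = 1,068.00 Cr + 19.2% × 4,780.00 Cr = 1,985.76 Cr
Supplemental (15.26% flat on bonus): 15.26% × 11,800.00 Cr = 1,800.68 Cr
Total canton income tax: 1,985.76 Cr + 1,800.68 Cr = 3,786.44 Cr

3,786.44 Cr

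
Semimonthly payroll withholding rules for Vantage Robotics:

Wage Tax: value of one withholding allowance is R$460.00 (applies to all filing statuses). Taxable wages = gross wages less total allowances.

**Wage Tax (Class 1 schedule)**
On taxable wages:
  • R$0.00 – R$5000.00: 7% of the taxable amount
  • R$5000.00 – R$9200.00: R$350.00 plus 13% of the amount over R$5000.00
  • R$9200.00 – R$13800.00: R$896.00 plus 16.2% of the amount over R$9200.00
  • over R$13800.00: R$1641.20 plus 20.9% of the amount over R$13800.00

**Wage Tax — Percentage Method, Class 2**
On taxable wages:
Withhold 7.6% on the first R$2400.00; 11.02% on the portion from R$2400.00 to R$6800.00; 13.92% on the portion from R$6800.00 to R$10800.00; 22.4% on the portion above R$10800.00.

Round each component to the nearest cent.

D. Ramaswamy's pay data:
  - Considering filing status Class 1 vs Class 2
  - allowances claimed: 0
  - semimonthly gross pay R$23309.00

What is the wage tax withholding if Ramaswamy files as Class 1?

R$3628.58

Wage Tax (Class 1): taxable = R$23309.00
  R$1641.20 + 20.9% × (R$23309.00 − R$13800.00) = R$1641.20 + 20.9% × R$9509.00 = R$3628.58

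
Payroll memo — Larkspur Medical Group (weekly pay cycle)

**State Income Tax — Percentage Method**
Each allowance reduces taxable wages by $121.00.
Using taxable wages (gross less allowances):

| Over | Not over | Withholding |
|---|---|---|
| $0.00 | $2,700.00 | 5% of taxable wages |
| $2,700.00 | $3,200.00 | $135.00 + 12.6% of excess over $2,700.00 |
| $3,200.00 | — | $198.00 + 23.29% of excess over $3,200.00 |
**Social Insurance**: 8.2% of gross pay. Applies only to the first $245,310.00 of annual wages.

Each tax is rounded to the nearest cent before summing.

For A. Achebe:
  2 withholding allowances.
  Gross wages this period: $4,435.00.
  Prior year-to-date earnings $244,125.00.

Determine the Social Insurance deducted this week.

$97.17

Social Insurance: cap $245,310.00 − YTD $244,125.00 = $1,185.00 subject; 8.2% × $1,185.00 = $97.17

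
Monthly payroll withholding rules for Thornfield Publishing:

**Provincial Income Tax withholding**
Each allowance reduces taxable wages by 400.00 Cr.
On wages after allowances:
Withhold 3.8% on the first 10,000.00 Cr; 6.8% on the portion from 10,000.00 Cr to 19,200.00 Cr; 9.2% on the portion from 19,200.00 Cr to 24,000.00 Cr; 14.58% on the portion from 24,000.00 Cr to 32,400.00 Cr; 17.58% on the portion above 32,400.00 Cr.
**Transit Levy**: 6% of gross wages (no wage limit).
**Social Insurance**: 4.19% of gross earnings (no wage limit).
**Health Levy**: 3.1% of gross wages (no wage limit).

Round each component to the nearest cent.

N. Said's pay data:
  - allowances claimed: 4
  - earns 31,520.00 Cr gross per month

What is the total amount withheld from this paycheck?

6,499.35 Cr

Provincial Income Tax: taxable = 31,520.00 Cr − 4×400.00 Cr = 29,920.00 Cr
  1,447.20 Cr + 14.58% × (29,920.00 Cr − 24,000.00 Cr) = 1,447.20 Cr + 14.58% × 5,920.00 Cr = 2,310.34 Cr
Transit Levy: 6% × 31,520.00 Cr = 1,891.20 Cr
Social Insurance: 4.19% × 31,520.00 Cr = 1,320.69 Cr
Health Levy: 3.1% × 31,520.00 Cr = 977.12 Cr
Total: 2,310.34 Cr + 1,891.20 Cr + 1,320.69 Cr + 977.12 Cr = 6,499.35 Cr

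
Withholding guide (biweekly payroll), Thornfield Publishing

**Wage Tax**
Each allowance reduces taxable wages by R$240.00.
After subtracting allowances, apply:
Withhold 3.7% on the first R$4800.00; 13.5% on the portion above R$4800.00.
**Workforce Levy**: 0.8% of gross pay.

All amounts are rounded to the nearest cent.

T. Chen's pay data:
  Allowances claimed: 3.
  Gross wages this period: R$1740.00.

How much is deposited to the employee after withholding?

Wage Tax: taxable = R$1740.00 − 3×R$240.00 = R$1020.00
  3.7% × R$1020.00 = R$37.74
Workforce Levy: 0.8% × R$1740.00 = R$13.92
Total withheld: R$37.74 + R$13.92 = R$51.66
Net pay: R$1740.00 − R$51.66 = R$1688.34

R$1688.34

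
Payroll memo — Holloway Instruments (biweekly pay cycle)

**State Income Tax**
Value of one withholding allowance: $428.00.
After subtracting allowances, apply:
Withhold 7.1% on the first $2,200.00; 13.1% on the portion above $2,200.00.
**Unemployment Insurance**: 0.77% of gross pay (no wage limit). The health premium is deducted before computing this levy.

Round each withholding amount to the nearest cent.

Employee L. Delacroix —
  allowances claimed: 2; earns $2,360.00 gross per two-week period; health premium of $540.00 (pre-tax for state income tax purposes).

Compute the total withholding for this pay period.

$82.45

State Income Tax: taxable = $2,360.00 − $540.00 − 2×$428.00 = $964.00
  7.1% × $964.00 = $68.44
Unemployment Insurance: 0.77% × $1,820.00 = $14.01
Total: $68.44 + $14.01 = $82.45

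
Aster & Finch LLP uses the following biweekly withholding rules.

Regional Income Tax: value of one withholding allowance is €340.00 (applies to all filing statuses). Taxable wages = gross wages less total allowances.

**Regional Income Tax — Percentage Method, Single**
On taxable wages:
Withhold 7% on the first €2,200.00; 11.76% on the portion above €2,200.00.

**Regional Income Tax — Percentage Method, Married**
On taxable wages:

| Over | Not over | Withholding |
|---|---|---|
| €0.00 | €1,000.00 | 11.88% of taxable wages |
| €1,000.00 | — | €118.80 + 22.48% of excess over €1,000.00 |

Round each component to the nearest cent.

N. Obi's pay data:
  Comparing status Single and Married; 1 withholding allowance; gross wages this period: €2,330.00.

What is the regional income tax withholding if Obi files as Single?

€139.30

Regional Income Tax (Single): taxable = €2,330.00 − 1×€340.00 = €1,990.00
  7% × €1,990.00 = €139.30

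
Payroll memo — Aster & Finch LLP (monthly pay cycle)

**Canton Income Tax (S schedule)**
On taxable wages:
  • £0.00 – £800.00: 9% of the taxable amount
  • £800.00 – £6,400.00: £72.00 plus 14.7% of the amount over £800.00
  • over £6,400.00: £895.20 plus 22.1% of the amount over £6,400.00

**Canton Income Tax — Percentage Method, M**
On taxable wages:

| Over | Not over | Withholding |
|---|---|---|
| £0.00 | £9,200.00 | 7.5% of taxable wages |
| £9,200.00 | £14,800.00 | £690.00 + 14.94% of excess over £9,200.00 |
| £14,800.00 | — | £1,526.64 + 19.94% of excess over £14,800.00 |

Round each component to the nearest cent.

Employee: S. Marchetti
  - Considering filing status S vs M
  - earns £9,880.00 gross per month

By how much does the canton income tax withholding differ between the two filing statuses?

Canton Income Tax (S): taxable = £9,880.00
  £895.20 + 22.1% × (£9,880.00 − £6,400.00) = £895.20 + 22.1% × £3,480.00 = £1,664.28
Canton Income Tax (M): taxable = £9,880.00
  £690.00 + 14.94% × (£9,880.00 − £9,200.00) = £690.00 + 14.94% × £680.00 = £791.59
Difference: |£1,664.28 − £791.59| = £872.69 (higher under S)

£872.69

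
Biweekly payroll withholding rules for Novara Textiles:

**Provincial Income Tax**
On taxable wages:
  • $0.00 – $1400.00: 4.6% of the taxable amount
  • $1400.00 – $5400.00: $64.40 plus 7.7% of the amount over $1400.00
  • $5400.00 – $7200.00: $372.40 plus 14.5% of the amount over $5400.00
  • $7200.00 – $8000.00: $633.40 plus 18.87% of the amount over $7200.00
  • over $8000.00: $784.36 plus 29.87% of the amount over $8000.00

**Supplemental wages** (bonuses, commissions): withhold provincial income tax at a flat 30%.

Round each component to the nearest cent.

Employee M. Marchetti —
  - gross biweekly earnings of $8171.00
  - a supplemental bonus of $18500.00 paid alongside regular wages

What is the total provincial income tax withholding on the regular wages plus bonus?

Provincial Income Tax: taxable = $8171.00
  $784.36 + 29.87% × ($8171.00 − $8000.00) = $784.36 + 29.87% × $171.00 = $835.44
Supplemental (30% flat on bonus): 30% × $18500.00 = $5550.00
Total provincial income tax: $835.44 + $5550.00 = $6385.44

$6385.44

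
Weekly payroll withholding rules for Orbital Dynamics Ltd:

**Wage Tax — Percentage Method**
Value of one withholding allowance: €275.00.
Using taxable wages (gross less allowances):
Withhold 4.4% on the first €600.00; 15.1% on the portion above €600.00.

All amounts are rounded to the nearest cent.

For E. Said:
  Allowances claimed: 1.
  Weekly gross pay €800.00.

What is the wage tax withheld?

€23.10

Wage Tax: taxable = €800.00 − 1×€275.00 = €525.00
  4.4% × €525.00 = €23.10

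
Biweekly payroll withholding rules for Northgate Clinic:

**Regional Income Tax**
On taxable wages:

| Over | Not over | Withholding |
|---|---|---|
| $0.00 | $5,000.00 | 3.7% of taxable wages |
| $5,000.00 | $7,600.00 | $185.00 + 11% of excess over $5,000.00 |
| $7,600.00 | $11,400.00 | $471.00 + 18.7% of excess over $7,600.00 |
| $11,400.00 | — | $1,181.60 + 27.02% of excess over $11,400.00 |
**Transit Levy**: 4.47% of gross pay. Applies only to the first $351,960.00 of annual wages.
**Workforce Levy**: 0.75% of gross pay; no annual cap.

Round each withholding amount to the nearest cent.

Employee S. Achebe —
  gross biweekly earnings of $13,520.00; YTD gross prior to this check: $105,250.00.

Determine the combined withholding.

Regional Income Tax: taxable = $13,520.00
  $1,181.60 + 27.02% × ($13,520.00 − $11,400.00) = $1,181.60 + 27.02% × $2,120.00 = $1,754.42
Transit Levy: 4.47% × $13,520.00 = $604.34
Workforce Levy: 0.75% × $13,520.00 = $101.40
Total: $1,754.42 + $604.34 + $101.40 = $2,460.16

$2,460.16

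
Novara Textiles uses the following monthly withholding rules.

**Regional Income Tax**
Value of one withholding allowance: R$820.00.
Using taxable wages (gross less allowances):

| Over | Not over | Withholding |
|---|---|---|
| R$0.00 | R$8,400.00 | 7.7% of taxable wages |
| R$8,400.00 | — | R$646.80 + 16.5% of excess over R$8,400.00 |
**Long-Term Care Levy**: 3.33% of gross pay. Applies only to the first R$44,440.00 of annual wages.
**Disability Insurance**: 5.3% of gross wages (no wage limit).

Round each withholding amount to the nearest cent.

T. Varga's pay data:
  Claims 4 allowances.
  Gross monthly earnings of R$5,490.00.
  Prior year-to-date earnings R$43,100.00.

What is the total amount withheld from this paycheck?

Regional Income Tax: taxable = R$5,490.00 − 4×R$820.00 = R$2,210.00
  7.7% × R$2,210.00 = R$170.17
Long-Term Care Levy: cap R$44,440.00 − YTD R$43,100.00 = R$1,340.00 subject; 3.33% × R$1,340.00 = R$44.62
Disability Insurance: 5.3% × R$5,490.00 = R$290.97
Total: R$170.17 + R$44.62 + R$290.97 = R$505.76

R$505.76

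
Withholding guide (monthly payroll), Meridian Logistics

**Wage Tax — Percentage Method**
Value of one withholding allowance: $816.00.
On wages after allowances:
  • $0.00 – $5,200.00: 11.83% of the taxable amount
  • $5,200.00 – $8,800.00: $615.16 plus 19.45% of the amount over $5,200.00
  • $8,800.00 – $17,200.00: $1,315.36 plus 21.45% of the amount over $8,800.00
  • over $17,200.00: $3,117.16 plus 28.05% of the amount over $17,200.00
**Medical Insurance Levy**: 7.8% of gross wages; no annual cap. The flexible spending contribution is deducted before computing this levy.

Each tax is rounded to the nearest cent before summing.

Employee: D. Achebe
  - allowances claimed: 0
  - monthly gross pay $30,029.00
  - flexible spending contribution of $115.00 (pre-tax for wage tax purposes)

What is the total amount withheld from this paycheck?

$9,016.73

Wage Tax: taxable = $30,029.00 − $115.00 = $29,914.00
  $3,117.16 + 28.05% × ($29,914.00 − $17,200.00) = $3,117.16 + 28.05% × $12,714.00 = $6,683.44
Medical Insurance Levy: 7.8% × $29,914.00 = $2,333.29
Total: $6,683.44 + $2,333.29 = $9,016.73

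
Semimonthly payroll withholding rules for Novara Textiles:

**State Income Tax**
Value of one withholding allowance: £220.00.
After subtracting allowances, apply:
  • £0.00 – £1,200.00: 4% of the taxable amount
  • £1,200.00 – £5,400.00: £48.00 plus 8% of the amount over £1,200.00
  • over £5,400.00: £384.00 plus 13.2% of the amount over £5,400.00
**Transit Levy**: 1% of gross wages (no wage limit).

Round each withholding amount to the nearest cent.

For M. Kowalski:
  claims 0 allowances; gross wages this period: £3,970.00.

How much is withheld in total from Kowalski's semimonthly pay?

£309.30

State Income Tax: taxable = £3,970.00
  £48.00 + 8% × (£3,970.00 − £1,200.00) = £48.00 + 8% × £2,770.00 = £269.60
Transit Levy: 1% × £3,970.00 = £39.70
Total: £269.60 + £39.70 = £309.30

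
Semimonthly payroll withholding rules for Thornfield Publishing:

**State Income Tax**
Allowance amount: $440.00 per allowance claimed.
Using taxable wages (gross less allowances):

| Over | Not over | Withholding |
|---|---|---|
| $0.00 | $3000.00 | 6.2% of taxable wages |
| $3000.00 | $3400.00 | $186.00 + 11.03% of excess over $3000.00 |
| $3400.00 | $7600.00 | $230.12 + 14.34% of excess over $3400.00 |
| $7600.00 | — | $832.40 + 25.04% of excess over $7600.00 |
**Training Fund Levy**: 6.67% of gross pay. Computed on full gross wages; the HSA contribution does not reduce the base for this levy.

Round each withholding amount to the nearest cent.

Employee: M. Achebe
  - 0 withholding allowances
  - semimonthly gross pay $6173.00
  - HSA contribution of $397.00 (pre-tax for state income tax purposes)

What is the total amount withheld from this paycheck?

$982.58

State Income Tax: taxable = $6173.00 − $397.00 = $5776.00
  $230.12 + 14.34% × ($5776.00 − $3400.00) = $230.12 + 14.34% × $2376.00 = $570.84
Training Fund Levy: 6.67% × $6173.00 = $411.74
Total: $570.84 + $411.74 = $982.58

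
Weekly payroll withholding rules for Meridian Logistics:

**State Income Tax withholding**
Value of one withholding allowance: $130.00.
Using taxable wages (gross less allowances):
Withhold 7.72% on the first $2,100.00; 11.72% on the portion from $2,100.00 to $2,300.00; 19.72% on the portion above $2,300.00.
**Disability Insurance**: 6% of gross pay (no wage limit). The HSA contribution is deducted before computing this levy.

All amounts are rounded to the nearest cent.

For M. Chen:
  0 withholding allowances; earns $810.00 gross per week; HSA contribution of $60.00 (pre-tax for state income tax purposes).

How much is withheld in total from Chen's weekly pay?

$102.90

State Income Tax: taxable = $810.00 − $60.00 = $750.00
  7.72% × $750.00 = $57.90
Disability Insurance: 6% × $750.00 = $45.00
Total: $57.90 + $45.00 = $102.90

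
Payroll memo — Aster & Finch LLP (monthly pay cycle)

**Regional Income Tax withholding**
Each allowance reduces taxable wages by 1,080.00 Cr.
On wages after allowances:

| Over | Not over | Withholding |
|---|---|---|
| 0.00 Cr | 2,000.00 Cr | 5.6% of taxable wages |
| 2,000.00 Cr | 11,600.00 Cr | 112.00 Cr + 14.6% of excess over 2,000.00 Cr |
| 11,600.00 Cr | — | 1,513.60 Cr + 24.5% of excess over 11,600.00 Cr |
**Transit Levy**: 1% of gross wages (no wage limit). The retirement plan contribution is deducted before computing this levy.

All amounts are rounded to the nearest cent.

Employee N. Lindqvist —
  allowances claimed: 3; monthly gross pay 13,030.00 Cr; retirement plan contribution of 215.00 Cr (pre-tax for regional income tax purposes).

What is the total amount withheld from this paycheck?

1,346.10 Cr

Regional Income Tax: taxable = 13,030.00 Cr − 215.00 Cr − 3×1,080.00 Cr = 9,575.00 Cr
  112.00 Cr + 14.6% × (9,575.00 Cr − 2,000.00 Cr) = 112.00 Cr + 14.6% × 7,575.00 Cr = 1,217.95 Cr
Transit Levy: 1% × 12,815.00 Cr = 128.15 Cr
Total: 1,217.95 Cr + 128.15 Cr = 1,346.10 Cr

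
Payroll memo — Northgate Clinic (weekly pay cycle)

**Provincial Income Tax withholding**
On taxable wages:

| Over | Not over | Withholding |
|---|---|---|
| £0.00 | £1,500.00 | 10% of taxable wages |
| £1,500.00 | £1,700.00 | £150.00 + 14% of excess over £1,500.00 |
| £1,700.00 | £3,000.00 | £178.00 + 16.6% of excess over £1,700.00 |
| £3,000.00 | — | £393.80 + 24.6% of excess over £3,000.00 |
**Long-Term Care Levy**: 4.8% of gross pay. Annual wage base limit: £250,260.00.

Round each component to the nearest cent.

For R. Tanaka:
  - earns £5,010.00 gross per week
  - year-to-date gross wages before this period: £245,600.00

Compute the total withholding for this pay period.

£1,111.94

Provincial Income Tax: taxable = £5,010.00
  £393.80 + 24.6% × (£5,010.00 − £3,000.00) = £393.80 + 24.6% × £2,010.00 = £888.26
Long-Term Care Levy: cap £250,260.00 − YTD £245,600.00 = £4,660.00 subject; 4.8% × £4,660.00 = £223.68
Total: £888.26 + £223.68 = £1,111.94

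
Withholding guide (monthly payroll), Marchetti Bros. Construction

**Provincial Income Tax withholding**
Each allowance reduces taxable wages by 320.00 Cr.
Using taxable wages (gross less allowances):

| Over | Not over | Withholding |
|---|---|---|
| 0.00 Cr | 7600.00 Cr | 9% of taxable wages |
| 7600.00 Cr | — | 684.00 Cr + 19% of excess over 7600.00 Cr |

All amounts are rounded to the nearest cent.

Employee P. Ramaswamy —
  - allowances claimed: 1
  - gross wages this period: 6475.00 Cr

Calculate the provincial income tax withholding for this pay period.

553.95 Cr

Provincial Income Tax: taxable = 6475.00 Cr − 1×320.00 Cr = 6155.00 Cr
  9% × 6155.00 Cr = 553.95 Cr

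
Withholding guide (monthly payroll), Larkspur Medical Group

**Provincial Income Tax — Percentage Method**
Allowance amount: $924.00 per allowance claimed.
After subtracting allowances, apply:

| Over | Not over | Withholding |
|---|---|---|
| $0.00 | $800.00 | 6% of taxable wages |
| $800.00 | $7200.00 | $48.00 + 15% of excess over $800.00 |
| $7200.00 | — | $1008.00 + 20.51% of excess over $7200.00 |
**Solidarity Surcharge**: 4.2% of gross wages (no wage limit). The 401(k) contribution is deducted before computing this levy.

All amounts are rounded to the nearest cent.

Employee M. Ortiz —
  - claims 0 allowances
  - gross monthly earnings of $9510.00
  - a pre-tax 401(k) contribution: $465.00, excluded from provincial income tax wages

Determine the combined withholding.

Provincial Income Tax: taxable = $9510.00 − $465.00 = $9045.00
  $1008.00 + 20.51% × ($9045.00 − $7200.00) = $1008.00 + 20.51% × $1845.00 = $1386.41
Solidarity Surcharge: 4.2% × $9045.00 = $379.89
Total: $1386.41 + $379.89 = $1766.30

$1766.30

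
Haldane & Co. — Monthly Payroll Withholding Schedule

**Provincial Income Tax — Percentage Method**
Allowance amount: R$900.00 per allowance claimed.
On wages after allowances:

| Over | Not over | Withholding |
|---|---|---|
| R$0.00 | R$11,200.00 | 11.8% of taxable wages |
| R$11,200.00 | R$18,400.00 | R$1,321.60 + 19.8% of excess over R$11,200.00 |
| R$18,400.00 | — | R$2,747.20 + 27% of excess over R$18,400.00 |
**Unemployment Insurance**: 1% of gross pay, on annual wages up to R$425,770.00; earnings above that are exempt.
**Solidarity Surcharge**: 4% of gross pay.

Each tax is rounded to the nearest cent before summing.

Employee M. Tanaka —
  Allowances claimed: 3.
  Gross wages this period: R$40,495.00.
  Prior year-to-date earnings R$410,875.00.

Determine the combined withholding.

Provincial Income Tax: taxable = R$40,495.00 − 3×R$900.00 = R$37,795.00
  R$2,747.20 + 27% × (R$37,795.00 − R$18,400.00) = R$2,747.20 + 27% × R$19,395.00 = R$7,983.85
Unemployment Insurance: cap R$425,770.00 − YTD R$410,875.00 = R$14,895.00 subject; 1% × R$14,895.00 = R$148.95
Solidarity Surcharge: 4% × R$40,495.00 = R$1,619.80
Total: R$7,983.85 + R$148.95 + R$1,619.80 = R$9,752.60

R$9,752.60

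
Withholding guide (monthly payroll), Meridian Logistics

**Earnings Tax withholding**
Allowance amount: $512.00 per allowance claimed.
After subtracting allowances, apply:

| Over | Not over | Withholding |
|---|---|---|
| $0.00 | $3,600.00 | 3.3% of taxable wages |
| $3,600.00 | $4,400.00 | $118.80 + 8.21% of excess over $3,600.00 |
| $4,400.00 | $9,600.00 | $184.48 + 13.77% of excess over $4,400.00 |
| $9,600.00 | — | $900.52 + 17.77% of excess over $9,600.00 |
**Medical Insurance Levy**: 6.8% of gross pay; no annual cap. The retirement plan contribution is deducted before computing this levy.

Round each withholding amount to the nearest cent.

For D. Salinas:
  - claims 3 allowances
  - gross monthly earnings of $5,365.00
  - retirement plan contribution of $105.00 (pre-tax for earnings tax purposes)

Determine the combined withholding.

$486.66

Earnings Tax: taxable = $5,365.00 − $105.00 − 3×$512.00 = $3,724.00
  $118.80 + 8.21% × ($3,724.00 − $3,600.00) = $118.80 + 8.21% × $124.00 = $128.98
Medical Insurance Levy: 6.8% × $5,260.00 = $357.68
Total: $128.98 + $357.68 = $486.66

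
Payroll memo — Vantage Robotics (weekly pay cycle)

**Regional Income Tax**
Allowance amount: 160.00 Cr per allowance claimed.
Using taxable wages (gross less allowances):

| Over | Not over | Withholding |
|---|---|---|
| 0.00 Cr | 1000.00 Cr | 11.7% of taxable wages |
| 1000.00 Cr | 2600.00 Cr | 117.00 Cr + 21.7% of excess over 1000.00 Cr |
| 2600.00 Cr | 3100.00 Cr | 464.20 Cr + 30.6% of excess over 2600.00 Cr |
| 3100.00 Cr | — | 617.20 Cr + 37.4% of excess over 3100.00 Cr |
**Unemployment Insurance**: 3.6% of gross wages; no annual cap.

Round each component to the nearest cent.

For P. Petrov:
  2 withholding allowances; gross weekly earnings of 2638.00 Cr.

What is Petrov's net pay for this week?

2140.02 Cr

Regional Income Tax: taxable = 2638.00 Cr − 2×160.00 Cr = 2318.00 Cr
  117.00 Cr + 21.7% × (2318.00 Cr − 1000.00 Cr) = 117.00 Cr + 21.7% × 1318.00 Cr = 403.01 Cr
Unemployment Insurance: 3.6% × 2638.00 Cr = 94.97 Cr
Total withheld: 403.01 Cr + 94.97 Cr = 497.98 Cr
Net pay: 2638.00 Cr − 497.98 Cr = 2140.02 Cr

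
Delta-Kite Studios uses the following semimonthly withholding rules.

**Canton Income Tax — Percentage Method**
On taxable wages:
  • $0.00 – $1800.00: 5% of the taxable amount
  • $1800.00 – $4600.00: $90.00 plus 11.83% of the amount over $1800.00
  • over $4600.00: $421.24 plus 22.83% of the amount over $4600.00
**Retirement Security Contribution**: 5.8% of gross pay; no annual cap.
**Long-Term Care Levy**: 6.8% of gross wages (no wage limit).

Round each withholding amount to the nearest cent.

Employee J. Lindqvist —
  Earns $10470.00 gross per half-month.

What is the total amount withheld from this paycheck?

Canton Income Tax: taxable = $10470.00
  $421.24 + 22.83% × ($10470.00 − $4600.00) = $421.24 + 22.83% × $5870.00 = $1761.36
Retirement Security Contribution: 5.8% × $10470.00 = $607.26
Long-Term Care Levy: 6.8% × $10470.00 = $711.96
Total: $1761.36 + $607.26 + $711.96 = $3080.58

$3080.58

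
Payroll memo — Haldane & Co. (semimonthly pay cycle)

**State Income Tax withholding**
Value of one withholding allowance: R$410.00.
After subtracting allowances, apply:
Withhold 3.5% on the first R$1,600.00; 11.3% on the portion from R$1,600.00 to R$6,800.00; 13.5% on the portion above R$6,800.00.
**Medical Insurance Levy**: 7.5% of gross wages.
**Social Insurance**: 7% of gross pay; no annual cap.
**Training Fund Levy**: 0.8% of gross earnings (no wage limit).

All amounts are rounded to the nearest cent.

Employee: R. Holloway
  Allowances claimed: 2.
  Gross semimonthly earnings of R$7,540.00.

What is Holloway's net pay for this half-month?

State Income Tax: taxable = R$7,540.00 − 2×R$410.00 = R$6,720.00
  R$56.00 + 11.3% × (R$6,720.00 − R$1,600.00) = R$56.00 + 11.3% × R$5,120.00 = R$634.56
Medical Insurance Levy: 7.5% × R$7,540.00 = R$565.50
Social Insurance: 7% × R$7,540.00 = R$527.80
Training Fund Levy: 0.8% × R$7,540.00 = R$60.32
Total withheld: R$634.56 + R$565.50 + R$527.80 + R$60.32 = R$1,788.18
Net pay: R$7,540.00 − R$1,788.18 = R$5,751.82

R$5,751.82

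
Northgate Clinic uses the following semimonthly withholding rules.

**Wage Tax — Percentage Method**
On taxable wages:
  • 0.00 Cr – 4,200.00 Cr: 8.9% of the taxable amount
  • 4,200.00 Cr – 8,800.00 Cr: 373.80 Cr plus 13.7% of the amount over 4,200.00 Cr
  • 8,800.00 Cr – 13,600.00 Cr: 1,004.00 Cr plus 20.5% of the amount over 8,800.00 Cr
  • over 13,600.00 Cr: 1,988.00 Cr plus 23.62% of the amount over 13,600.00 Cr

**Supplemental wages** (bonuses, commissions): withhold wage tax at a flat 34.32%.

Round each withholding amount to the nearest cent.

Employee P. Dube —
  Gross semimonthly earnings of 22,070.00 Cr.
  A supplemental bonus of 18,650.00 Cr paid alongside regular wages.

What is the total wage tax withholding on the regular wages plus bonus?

Wage Tax: taxable = 22,070.00 Cr
  1,988.00 Cr + 23.62% × (22,070.00 Cr − 13,600.00 Cr) = 1,988.00 Cr + 23.62% × 8,470.00 Cr = 3,988.61 Cr
Supplemental (34.32% flat on bonus): 34.32% × 18,650.00 Cr = 6,400.68 Cr
Total wage tax: 3,988.61 Cr + 6,400.68 Cr = 10,389.29 Cr

10,389.29 Cr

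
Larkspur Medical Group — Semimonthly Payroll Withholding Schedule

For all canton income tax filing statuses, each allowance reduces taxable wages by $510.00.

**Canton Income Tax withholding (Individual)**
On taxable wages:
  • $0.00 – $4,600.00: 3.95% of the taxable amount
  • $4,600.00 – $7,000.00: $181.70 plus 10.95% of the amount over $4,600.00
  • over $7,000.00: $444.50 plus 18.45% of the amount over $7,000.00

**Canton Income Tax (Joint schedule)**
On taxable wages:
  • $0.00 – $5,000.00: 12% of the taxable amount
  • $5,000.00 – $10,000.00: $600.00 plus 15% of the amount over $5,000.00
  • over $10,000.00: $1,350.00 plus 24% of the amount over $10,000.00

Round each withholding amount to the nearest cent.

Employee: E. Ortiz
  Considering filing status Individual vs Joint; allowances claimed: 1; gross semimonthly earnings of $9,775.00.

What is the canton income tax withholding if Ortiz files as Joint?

Canton Income Tax (Joint): taxable = $9,775.00 − 1×$510.00 = $9,265.00
  $600.00 + 15% × ($9,265.00 − $5,000.00) = $600.00 + 15% × $4,265.00 = $1,239.75

$1,239.75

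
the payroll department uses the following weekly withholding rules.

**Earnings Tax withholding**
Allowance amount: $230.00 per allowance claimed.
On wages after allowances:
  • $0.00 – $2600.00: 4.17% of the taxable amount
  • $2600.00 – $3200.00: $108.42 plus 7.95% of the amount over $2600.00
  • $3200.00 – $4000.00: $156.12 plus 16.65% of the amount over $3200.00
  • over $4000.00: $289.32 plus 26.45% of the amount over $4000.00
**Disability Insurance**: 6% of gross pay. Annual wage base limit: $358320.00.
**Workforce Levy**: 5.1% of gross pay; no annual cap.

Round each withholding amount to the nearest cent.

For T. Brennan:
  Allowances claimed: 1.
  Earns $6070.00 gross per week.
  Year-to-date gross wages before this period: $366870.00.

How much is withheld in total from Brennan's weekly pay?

$1085.57

Earnings Tax: taxable = $6070.00 − 1×$230.00 = $5840.00
  $289.32 + 26.45% × ($5840.00 − $4000.00) = $289.32 + 26.45% × $1840.00 = $776.00
Disability Insurance: YTD $366870.00 ≥ cap $358320.00 → $0.00
Workforce Levy: 5.1% × $6070.00 = $309.57
Total: $776.00 + $0.00 + $309.57 = $1085.57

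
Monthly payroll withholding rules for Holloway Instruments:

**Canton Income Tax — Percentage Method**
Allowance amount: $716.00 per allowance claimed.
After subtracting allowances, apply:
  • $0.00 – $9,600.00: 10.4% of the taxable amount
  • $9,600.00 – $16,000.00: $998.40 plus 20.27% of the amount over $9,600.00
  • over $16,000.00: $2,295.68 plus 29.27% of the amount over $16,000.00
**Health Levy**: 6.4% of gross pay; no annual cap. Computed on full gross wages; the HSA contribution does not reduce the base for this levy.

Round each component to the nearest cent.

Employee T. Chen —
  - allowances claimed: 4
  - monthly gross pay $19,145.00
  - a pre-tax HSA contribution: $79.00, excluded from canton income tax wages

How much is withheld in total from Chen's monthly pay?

Canton Income Tax: taxable = $19,145.00 − $79.00 − 4×$716.00 = $16,202.00
  $2,295.68 + 29.27% × ($16,202.00 − $16,000.00) = $2,295.68 + 29.27% × $202.00 = $2,354.81
Health Levy: 6.4% × $19,145.00 = $1,225.28
Total: $2,354.81 + $1,225.28 = $3,580.09

$3,580.09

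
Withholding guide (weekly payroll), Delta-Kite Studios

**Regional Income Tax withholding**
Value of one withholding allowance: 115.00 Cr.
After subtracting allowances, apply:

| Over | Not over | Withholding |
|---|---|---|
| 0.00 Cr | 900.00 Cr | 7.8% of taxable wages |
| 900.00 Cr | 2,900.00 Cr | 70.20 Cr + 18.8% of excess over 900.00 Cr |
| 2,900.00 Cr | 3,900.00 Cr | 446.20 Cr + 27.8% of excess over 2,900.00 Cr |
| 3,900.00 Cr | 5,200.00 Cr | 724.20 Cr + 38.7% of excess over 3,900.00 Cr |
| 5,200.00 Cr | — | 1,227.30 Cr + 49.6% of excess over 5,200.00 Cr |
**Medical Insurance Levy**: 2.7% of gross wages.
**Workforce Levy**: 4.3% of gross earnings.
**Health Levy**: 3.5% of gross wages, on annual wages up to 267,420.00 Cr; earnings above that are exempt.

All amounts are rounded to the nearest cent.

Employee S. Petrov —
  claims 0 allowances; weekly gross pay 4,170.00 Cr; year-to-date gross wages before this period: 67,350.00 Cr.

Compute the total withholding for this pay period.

Regional Income Tax: taxable = 4,170.00 Cr
  724.20 Cr + 38.7% × (4,170.00 Cr − 3,900.00 Cr) = 724.20 Cr + 38.7% × 270.00 Cr = 828.69 Cr
Medical Insurance Levy: 2.7% × 4,170.00 Cr = 112.59 Cr
Workforce Levy: 4.3% × 4,170.00 Cr = 179.31 Cr
Health Levy: 3.5% × 4,170.00 Cr = 145.95 Cr
Total: 828.69 Cr + 112.59 Cr + 179.31 Cr + 145.95 Cr = 1,266.54 Cr

1,266.54 Cr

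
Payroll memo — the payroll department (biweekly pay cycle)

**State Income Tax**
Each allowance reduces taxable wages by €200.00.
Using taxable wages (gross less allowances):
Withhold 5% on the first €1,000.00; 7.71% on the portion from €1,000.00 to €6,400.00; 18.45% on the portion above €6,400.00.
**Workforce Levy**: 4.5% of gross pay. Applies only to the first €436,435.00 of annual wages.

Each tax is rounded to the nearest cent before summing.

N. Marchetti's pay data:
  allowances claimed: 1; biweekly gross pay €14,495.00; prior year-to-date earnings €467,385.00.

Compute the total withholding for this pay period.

€1,922.97

State Income Tax: taxable = €14,495.00 − 1×€200.00 = €14,295.00
  €466.34 + 18.45% × (€14,295.00 − €6,400.00) = €466.34 + 18.45% × €7,895.00 = €1,922.97
Workforce Levy: YTD €467,385.00 ≥ cap €436,435.00 → €0.00
Total: €1,922.97 + €0.00 = €1,922.97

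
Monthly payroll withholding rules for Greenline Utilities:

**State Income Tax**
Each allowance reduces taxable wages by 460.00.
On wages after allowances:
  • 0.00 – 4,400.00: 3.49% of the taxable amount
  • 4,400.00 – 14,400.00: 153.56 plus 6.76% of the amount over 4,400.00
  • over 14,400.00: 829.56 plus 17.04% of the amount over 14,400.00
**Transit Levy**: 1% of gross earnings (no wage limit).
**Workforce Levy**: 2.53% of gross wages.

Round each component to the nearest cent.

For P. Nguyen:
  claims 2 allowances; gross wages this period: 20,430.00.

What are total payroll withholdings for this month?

State Income Tax: taxable = 20,430.00 − 2×460.00 = 19,510.00
  829.56 + 17.04% × (19,510.00 − 14,400.00) = 829.56 + 17.04% × 5,110.00 = 1,700.30
Transit Levy: 1% × 20,430.00 = 204.30
Workforce Levy: 2.53% × 20,430.00 = 516.88
Total: 1,700.30 + 204.30 + 516.88 = 2,421.48

2,421.48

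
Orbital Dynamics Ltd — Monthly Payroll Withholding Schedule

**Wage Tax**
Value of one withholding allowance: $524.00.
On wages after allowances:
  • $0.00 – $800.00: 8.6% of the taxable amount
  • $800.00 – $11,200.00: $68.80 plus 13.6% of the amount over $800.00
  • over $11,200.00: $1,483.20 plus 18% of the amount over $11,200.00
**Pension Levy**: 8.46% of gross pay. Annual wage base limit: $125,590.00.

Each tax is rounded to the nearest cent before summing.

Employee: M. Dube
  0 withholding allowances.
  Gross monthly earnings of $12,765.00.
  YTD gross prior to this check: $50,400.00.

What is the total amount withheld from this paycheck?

Wage Tax: taxable = $12,765.00
  $1,483.20 + 18% × ($12,765.00 − $11,200.00) = $1,483.20 + 18% × $1,565.00 = $1,764.90
Pension Levy: 8.46% × $12,765.00 = $1,079.92
Total: $1,764.90 + $1,079.92 = $2,844.82

$2,844.82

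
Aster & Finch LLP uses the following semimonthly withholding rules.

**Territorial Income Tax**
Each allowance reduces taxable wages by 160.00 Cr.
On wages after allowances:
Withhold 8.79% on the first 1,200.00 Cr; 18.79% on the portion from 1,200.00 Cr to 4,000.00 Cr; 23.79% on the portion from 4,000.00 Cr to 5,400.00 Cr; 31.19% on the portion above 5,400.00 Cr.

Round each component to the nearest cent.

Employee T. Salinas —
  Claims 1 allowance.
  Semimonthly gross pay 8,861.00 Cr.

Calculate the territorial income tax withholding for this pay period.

Territorial Income Tax: taxable = 8,861.00 Cr − 1×160.00 Cr = 8,701.00 Cr
  964.66 Cr + 31.19% × (8,701.00 Cr − 5,400.00 Cr) = 964.66 Cr + 31.19% × 3,301.00 Cr = 1,994.24 Cr

1,994.24 Cr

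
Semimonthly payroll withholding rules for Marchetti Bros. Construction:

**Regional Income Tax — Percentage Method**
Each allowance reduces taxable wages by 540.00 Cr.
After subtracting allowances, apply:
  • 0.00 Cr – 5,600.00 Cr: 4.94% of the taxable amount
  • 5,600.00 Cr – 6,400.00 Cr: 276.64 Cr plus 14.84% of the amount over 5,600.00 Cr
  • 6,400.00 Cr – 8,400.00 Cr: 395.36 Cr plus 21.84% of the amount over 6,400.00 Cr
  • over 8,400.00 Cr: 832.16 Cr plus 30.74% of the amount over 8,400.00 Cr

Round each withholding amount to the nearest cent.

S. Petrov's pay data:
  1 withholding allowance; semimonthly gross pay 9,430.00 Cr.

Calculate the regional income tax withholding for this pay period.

Regional Income Tax: taxable = 9,430.00 Cr − 1×540.00 Cr = 8,890.00 Cr
  832.16 Cr + 30.74% × (8,890.00 Cr − 8,400.00 Cr) = 832.16 Cr + 30.74% × 490.00 Cr = 982.79 Cr

982.79 Cr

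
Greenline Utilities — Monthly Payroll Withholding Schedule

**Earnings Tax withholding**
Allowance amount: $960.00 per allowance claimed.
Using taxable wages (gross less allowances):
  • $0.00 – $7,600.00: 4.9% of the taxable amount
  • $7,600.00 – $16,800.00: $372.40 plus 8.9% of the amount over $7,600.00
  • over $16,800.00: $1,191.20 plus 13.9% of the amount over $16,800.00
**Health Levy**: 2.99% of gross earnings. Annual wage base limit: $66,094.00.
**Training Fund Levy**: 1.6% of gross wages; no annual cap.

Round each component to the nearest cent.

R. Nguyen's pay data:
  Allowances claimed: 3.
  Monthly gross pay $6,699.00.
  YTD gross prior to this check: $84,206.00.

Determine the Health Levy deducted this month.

$0.00

Health Levy: YTD $84,206.00 ≥ cap $66,094.00 → $0.00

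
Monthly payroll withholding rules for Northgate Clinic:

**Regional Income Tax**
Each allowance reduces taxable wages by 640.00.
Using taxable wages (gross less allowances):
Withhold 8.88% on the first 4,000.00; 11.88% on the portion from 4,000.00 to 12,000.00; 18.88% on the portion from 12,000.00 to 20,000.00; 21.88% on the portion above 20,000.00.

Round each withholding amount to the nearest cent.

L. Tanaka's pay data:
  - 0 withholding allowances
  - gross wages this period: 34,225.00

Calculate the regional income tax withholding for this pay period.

5,928.43

Regional Income Tax: taxable = 34,225.00
  2,816.00 + 21.88% × (34,225.00 − 20,000.00) = 2,816.00 + 21.88% × 14,225.00 = 5,928.43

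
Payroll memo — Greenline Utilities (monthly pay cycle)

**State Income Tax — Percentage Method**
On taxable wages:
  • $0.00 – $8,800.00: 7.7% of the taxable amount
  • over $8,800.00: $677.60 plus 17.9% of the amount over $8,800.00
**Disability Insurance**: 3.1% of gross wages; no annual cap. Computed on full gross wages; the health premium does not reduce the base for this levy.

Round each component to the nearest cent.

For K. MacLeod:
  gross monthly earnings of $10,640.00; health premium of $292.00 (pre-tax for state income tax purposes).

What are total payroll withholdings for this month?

$1,284.53

State Income Tax: taxable = $10,640.00 − $292.00 = $10,348.00
  $677.60 + 17.9% × ($10,348.00 − $8,800.00) = $677.60 + 17.9% × $1,548.00 = $954.69
Disability Insurance: 3.1% × $10,640.00 = $329.84
Total: $954.69 + $329.84 = $1,284.53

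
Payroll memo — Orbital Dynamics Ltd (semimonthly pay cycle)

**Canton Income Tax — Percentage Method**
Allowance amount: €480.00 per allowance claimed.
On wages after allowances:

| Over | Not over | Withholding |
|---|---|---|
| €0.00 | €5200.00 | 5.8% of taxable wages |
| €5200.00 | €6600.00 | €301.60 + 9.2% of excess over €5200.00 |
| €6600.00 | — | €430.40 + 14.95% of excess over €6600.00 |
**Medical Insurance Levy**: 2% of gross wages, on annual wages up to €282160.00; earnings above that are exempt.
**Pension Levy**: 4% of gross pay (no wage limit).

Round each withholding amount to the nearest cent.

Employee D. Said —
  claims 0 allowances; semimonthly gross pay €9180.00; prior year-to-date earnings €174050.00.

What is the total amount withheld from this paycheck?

Canton Income Tax: taxable = €9180.00
  €430.40 + 14.95% × (€9180.00 − €6600.00) = €430.40 + 14.95% × €2580.00 = €816.11
Medical Insurance Levy: 2% × €9180.00 = €183.60
Pension Levy: 4% × €9180.00 = €367.20
Total: €816.11 + €183.60 + €367.20 = €1366.91

€1366.91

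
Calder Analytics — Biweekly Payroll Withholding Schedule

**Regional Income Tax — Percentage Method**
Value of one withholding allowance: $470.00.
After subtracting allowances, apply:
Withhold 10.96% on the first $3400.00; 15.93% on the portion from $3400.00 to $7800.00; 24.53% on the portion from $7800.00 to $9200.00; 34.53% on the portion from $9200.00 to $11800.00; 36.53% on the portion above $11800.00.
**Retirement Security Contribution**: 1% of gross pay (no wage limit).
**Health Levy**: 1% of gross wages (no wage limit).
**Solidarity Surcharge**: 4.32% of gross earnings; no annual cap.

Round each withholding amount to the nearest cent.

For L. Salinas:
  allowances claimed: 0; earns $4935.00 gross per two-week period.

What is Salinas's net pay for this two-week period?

Regional Income Tax: taxable = $4935.00
  $372.64 + 15.93% × ($4935.00 − $3400.00) = $372.64 + 15.93% × $1535.00 = $617.17
Retirement Security Contribution: 1% × $4935.00 = $49.35
Health Levy: 1% × $4935.00 = $49.35
Solidarity Surcharge: 4.32% × $4935.00 = $213.19
Total withheld: $617.17 + $49.35 + $49.35 + $213.19 = $929.06
Net pay: $4935.00 − $929.06 = $4005.94

$4005.94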